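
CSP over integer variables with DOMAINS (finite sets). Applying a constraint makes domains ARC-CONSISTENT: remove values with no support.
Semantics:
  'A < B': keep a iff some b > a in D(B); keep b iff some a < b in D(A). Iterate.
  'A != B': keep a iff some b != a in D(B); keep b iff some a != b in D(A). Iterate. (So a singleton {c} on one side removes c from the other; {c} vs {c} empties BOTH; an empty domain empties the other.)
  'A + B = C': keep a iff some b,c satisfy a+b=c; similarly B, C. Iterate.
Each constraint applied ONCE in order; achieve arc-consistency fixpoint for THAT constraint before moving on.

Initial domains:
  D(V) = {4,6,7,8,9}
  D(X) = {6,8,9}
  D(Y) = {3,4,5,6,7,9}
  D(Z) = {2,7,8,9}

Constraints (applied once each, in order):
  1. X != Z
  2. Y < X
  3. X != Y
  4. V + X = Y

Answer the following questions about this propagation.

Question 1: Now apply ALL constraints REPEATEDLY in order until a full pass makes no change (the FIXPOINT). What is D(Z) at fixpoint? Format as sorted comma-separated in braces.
pass 0 (initial): D(Z)={2,7,8,9}
pass 1: V {4,6,7,8,9}->{}; X {6,8,9}->{}; Y {3,4,5,6,7,9}->{}
pass 2: Z {2,7,8,9}->{}
pass 3: no change
Fixpoint after 3 passes: D(Z) = {}

Answer: {}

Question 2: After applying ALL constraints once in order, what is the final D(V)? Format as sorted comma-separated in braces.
Constraint 1 (X != Z) on D(X)={6,8,9} D(Z)={2,7,8,9}: no change
Constraint 2 (Y < X) on D(Y)={3,4,5,6,7,9} D(X)={6,8,9}: Y {3,4,5,6,7,9}->{3,4,5,6,7}
Constraint 3 (X != Y) on D(X)={6,8,9} D(Y)={3,4,5,6,7}: no change
Constraint 4 (V + X = Y) on D(V)={4,6,7,8,9} D(X)={6,8,9} D(Y)={3,4,5,6,7}: V {4,6,7,8,9}->{}; X {6,8,9}->{}; Y {3,4,5,6,7}->{}
So after all 4 constraints: D(V) = {}

Answer: {}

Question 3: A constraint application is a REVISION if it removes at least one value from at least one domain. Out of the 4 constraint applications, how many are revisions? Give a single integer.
Answer: 2

Derivation:
Constraint 1 (X != Z) on D(X)={6,8,9} D(Z)={2,7,8,9}: no change => not a revision
Constraint 2 (Y < X) on D(Y)={3,4,5,6,7,9} D(X)={6,8,9}: Y {3,4,5,6,7,9}->{3,4,5,6,7} => REVISION
Constraint 3 (X != Y) on D(X)={6,8,9} D(Y)={3,4,5,6,7}: no change => not a revision
Constraint 4 (V + X = Y) on D(V)={4,6,7,8,9} D(X)={6,8,9} D(Y)={3,4,5,6,7}: V {4,6,7,8,9}->{}; X {6,8,9}->{}; Y {3,4,5,6,7}->{} => REVISION
Total revisions = 2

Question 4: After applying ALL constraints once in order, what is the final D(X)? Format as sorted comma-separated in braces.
Answer: {}

Derivation:
Constraint 1 (X != Z) on D(X)={6,8,9} D(Z)={2,7,8,9}: no change
Constraint 2 (Y < X) on D(Y)={3,4,5,6,7,9} D(X)={6,8,9}: Y {3,4,5,6,7,9}->{3,4,5,6,7}
Constraint 3 (X != Y) on D(X)={6,8,9} D(Y)={3,4,5,6,7}: no change
Constraint 4 (V + X = Y) on D(V)={4,6,7,8,9} D(X)={6,8,9} D(Y)={3,4,5,6,7}: V {4,6,7,8,9}->{}; X {6,8,9}->{}; Y {3,4,5,6,7}->{}
So after all 4 constraints: D(X) = {}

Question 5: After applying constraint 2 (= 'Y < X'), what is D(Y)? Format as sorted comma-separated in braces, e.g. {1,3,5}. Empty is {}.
Constraint 1 (X != Z) on D(X)={6,8,9} D(Z)={2,7,8,9}: no change
Constraint 2 (Y < X) on D(Y)={3,4,5,6,7,9} D(X)={6,8,9}: Y {3,4,5,6,7,9}->{3,4,5,6,7}
So after constraint 2: D(Y) = {3,4,5,6,7}

Answer: {3,4,5,6,7}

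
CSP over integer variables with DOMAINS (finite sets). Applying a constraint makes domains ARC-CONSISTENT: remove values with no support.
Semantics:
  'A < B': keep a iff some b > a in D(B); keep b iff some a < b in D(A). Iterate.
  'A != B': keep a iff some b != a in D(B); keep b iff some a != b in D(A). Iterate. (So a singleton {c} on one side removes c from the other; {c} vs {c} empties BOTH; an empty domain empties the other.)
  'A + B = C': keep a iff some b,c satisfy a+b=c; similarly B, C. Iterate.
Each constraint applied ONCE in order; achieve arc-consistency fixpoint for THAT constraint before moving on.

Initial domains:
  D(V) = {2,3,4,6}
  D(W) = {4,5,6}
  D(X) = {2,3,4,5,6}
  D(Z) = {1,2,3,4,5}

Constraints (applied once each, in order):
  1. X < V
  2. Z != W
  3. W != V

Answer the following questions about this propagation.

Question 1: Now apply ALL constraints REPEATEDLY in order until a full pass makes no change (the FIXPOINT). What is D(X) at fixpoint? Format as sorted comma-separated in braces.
Answer: {2,3,4,5}

Derivation:
pass 0 (initial): D(X)={2,3,4,5,6}
pass 1: V {2,3,4,6}->{3,4,6}; X {2,3,4,5,6}->{2,3,4,5}
pass 2: no change
Fixpoint after 2 passes: D(X) = {2,3,4,5}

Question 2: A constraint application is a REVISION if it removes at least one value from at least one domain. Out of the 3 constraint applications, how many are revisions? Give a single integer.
Constraint 1 (X < V) on D(X)={2,3,4,5,6} D(V)={2,3,4,6}: X {2,3,4,5,6}->{2,3,4,5}; V {2,3,4,6}->{3,4,6} => REVISION
Constraint 2 (Z != W) on D(Z)={1,2,3,4,5} D(W)={4,5,6}: no change => not a revision
Constraint 3 (W != V) on D(W)={4,5,6} D(V)={3,4,6}: no change => not a revision
Total revisions = 1

Answer: 1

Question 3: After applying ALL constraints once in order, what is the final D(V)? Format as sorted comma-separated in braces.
Constraint 1 (X < V) on D(X)={2,3,4,5,6} D(V)={2,3,4,6}: X {2,3,4,5,6}->{2,3,4,5}; V {2,3,4,6}->{3,4,6}
Constraint 2 (Z != W) on D(Z)={1,2,3,4,5} D(W)={4,5,6}: no change
Constraint 3 (W != V) on D(W)={4,5,6} D(V)={3,4,6}: no change
So after all 3 constraints: D(V) = {3,4,6}

Answer: {3,4,6}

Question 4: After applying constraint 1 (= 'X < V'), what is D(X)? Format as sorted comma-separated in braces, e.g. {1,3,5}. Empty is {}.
Answer: {2,3,4,5}

Derivation:
Constraint 1 (X < V) on D(X)={2,3,4,5,6} D(V)={2,3,4,6}: X {2,3,4,5,6}->{2,3,4,5}; V {2,3,4,6}->{3,4,6}
So after constraint 1: D(X) = {2,3,4,5}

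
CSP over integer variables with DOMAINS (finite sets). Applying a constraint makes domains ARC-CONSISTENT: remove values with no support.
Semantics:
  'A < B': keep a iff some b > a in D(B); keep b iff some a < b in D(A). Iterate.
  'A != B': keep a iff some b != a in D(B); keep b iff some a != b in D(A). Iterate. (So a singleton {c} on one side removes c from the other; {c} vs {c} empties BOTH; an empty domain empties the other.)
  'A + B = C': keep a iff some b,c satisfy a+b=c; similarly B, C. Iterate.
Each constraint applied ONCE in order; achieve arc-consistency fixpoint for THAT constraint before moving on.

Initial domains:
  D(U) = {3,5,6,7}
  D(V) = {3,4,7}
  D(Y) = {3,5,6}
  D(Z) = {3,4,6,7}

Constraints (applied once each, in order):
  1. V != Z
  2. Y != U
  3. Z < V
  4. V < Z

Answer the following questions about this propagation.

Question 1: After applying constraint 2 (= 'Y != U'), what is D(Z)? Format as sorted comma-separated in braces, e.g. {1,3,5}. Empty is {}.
Answer: {3,4,6,7}

Derivation:
Constraint 1 (V != Z) on D(V)={3,4,7} D(Z)={3,4,6,7}: no change
Constraint 2 (Y != U) on D(Y)={3,5,6} D(U)={3,5,6,7}: no change
So after constraint 2: D(Z) = {3,4,6,7}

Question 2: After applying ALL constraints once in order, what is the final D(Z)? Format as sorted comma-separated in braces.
Answer: {6}

Derivation:
Constraint 1 (V != Z) on D(V)={3,4,7} D(Z)={3,4,6,7}: no change
Constraint 2 (Y != U) on D(Y)={3,5,6} D(U)={3,5,6,7}: no change
Constraint 3 (Z < V) on D(Z)={3,4,6,7} D(V)={3,4,7}: Z {3,4,6,7}->{3,4,6}; V {3,4,7}->{4,7}
Constraint 4 (V < Z) on D(V)={4,7} D(Z)={3,4,6}: V {4,7}->{4}; Z {3,4,6}->{6}
So after all 4 constraints: D(Z) = {6}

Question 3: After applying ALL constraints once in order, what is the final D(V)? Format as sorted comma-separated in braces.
Answer: {4}

Derivation:
Constraint 1 (V != Z) on D(V)={3,4,7} D(Z)={3,4,6,7}: no change
Constraint 2 (Y != U) on D(Y)={3,5,6} D(U)={3,5,6,7}: no change
Constraint 3 (Z < V) on D(Z)={3,4,6,7} D(V)={3,4,7}: Z {3,4,6,7}->{3,4,6}; V {3,4,7}->{4,7}
Constraint 4 (V < Z) on D(V)={4,7} D(Z)={3,4,6}: V {4,7}->{4}; Z {3,4,6}->{6}
So after all 4 constraints: D(V) = {4}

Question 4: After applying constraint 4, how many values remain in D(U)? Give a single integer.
Answer: 4

Derivation:
Constraint 1 (V != Z) on D(V)={3,4,7} D(Z)={3,4,6,7}: no change
Constraint 2 (Y != U) on D(Y)={3,5,6} D(U)={3,5,6,7}: no change
Constraint 3 (Z < V) on D(Z)={3,4,6,7} D(V)={3,4,7}: Z {3,4,6,7}->{3,4,6}; V {3,4,7}->{4,7}
Constraint 4 (V < Z) on D(V)={4,7} D(Z)={3,4,6}: V {4,7}->{4}; Z {3,4,6}->{6}
So after constraint 4: D(U)={3,5,6,7}, size = 4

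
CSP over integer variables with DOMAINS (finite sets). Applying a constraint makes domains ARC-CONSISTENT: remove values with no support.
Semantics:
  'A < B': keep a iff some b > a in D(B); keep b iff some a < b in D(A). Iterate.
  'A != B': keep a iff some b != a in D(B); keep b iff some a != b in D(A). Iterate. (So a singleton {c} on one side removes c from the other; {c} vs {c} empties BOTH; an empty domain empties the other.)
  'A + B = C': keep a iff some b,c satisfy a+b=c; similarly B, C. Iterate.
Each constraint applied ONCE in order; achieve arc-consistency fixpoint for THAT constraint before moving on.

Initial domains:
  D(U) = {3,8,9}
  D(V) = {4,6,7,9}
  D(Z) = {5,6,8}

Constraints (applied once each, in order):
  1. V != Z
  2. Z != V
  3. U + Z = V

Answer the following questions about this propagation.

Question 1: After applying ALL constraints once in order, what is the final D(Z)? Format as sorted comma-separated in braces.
Answer: {6}

Derivation:
Constraint 1 (V != Z) on D(V)={4,6,7,9} D(Z)={5,6,8}: no change
Constraint 2 (Z != V) on D(Z)={5,6,8} D(V)={4,6,7,9}: no change
Constraint 3 (U + Z = V) on D(U)={3,8,9} D(Z)={5,6,8} D(V)={4,6,7,9}: U {3,8,9}->{3}; Z {5,6,8}->{6}; V {4,6,7,9}->{9}
So after all 3 constraints: D(Z) = {6}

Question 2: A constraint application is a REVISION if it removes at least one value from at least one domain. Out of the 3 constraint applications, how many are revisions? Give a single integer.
Answer: 1

Derivation:
Constraint 1 (V != Z) on D(V)={4,6,7,9} D(Z)={5,6,8}: no change => not a revision
Constraint 2 (Z != V) on D(Z)={5,6,8} D(V)={4,6,7,9}: no change => not a revision
Constraint 3 (U + Z = V) on D(U)={3,8,9} D(Z)={5,6,8} D(V)={4,6,7,9}: U {3,8,9}->{3}; Z {5,6,8}->{6}; V {4,6,7,9}->{9} => REVISION
Total revisions = 1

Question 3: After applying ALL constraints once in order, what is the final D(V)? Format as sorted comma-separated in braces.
Constraint 1 (V != Z) on D(V)={4,6,7,9} D(Z)={5,6,8}: no change
Constraint 2 (Z != V) on D(Z)={5,6,8} D(V)={4,6,7,9}: no change
Constraint 3 (U + Z = V) on D(U)={3,8,9} D(Z)={5,6,8} D(V)={4,6,7,9}: U {3,8,9}->{3}; Z {5,6,8}->{6}; V {4,6,7,9}->{9}
So after all 3 constraints: D(V) = {9}

Answer: {9}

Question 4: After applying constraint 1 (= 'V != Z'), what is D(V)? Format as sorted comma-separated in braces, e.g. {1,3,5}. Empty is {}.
Answer: {4,6,7,9}

Derivation:
Constraint 1 (V != Z) on D(V)={4,6,7,9} D(Z)={5,6,8}: no change
So after constraint 1: D(V) = {4,6,7,9}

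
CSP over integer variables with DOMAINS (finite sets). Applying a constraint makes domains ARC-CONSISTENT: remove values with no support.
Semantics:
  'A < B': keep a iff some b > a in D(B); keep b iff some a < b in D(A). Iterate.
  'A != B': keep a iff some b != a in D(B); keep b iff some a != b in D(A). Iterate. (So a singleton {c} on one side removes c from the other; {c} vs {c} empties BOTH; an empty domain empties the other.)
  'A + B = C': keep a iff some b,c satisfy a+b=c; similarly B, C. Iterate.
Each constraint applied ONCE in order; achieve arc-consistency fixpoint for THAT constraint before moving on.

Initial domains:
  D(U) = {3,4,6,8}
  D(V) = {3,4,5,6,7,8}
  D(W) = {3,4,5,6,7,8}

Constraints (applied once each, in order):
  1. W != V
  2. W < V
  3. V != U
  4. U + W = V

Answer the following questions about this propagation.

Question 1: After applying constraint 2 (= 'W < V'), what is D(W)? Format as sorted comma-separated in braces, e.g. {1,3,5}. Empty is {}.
Answer: {3,4,5,6,7}

Derivation:
Constraint 1 (W != V) on D(W)={3,4,5,6,7,8} D(V)={3,4,5,6,7,8}: no change
Constraint 2 (W < V) on D(W)={3,4,5,6,7,8} D(V)={3,4,5,6,7,8}: W {3,4,5,6,7,8}->{3,4,5,6,7}; V {3,4,5,6,7,8}->{4,5,6,7,8}
So after constraint 2: D(W) = {3,4,5,6,7}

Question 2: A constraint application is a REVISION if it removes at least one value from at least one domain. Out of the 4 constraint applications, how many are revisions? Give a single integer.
Answer: 2

Derivation:
Constraint 1 (W != V) on D(W)={3,4,5,6,7,8} D(V)={3,4,5,6,7,8}: no change => not a revision
Constraint 2 (W < V) on D(W)={3,4,5,6,7,8} D(V)={3,4,5,6,7,8}: W {3,4,5,6,7,8}->{3,4,5,6,7}; V {3,4,5,6,7,8}->{4,5,6,7,8} => REVISION
Constraint 3 (V != U) on D(V)={4,5,6,7,8} D(U)={3,4,6,8}: no change => not a revision
Constraint 4 (U + W = V) on D(U)={3,4,6,8} D(W)={3,4,5,6,7} D(V)={4,5,6,7,8}: U {3,4,6,8}->{3,4}; W {3,4,5,6,7}->{3,4,5}; V {4,5,6,7,8}->{6,7,8} => REVISION
Total revisions = 2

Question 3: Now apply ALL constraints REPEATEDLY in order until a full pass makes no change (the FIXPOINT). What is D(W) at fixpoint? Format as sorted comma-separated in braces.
Answer: {3,4,5}

Derivation:
pass 0 (initial): D(W)={3,4,5,6,7,8}
pass 1: U {3,4,6,8}->{3,4}; V {3,4,5,6,7,8}->{6,7,8}; W {3,4,5,6,7,8}->{3,4,5}
pass 2: no change
Fixpoint after 2 passes: D(W) = {3,4,5}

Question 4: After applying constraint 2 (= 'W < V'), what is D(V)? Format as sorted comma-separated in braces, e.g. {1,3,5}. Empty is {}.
Answer: {4,5,6,7,8}

Derivation:
Constraint 1 (W != V) on D(W)={3,4,5,6,7,8} D(V)={3,4,5,6,7,8}: no change
Constraint 2 (W < V) on D(W)={3,4,5,6,7,8} D(V)={3,4,5,6,7,8}: W {3,4,5,6,7,8}->{3,4,5,6,7}; V {3,4,5,6,7,8}->{4,5,6,7,8}
So after constraint 2: D(V) = {4,5,6,7,8}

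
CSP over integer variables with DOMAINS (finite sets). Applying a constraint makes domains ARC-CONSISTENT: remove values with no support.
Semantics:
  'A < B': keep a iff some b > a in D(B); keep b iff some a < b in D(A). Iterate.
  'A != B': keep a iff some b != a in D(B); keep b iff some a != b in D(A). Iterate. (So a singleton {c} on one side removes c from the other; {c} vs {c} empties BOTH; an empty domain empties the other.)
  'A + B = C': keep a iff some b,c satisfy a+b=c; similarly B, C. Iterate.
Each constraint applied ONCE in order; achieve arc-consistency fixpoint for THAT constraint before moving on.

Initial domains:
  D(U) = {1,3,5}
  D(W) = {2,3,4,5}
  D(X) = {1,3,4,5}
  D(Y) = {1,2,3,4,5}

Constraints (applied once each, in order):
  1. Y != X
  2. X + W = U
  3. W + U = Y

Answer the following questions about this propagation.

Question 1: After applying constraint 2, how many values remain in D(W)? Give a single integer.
Answer: 2

Derivation:
Constraint 1 (Y != X) on D(Y)={1,2,3,4,5} D(X)={1,3,4,5}: no change
Constraint 2 (X + W = U) on D(X)={1,3,4,5} D(W)={2,3,4,5} D(U)={1,3,5}: X {1,3,4,5}->{1,3}; W {2,3,4,5}->{2,4}; U {1,3,5}->{3,5}
So after constraint 2: D(W)={2,4}, size = 2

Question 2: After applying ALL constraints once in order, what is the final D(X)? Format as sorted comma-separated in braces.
Answer: {1,3}

Derivation:
Constraint 1 (Y != X) on D(Y)={1,2,3,4,5} D(X)={1,3,4,5}: no change
Constraint 2 (X + W = U) on D(X)={1,3,4,5} D(W)={2,3,4,5} D(U)={1,3,5}: X {1,3,4,5}->{1,3}; W {2,3,4,5}->{2,4}; U {1,3,5}->{3,5}
Constraint 3 (W + U = Y) on D(W)={2,4} D(U)={3,5} D(Y)={1,2,3,4,5}: W {2,4}->{2}; U {3,5}->{3}; Y {1,2,3,4,5}->{5}
So after all 3 constraints: D(X) = {1,3}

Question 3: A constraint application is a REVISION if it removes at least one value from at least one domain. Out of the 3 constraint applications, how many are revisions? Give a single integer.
Constraint 1 (Y != X) on D(Y)={1,2,3,4,5} D(X)={1,3,4,5}: no change => not a revision
Constraint 2 (X + W = U) on D(X)={1,3,4,5} D(W)={2,3,4,5} D(U)={1,3,5}: X {1,3,4,5}->{1,3}; W {2,3,4,5}->{2,4}; U {1,3,5}->{3,5} => REVISION
Constraint 3 (W + U = Y) on D(W)={2,4} D(U)={3,5} D(Y)={1,2,3,4,5}: W {2,4}->{2}; U {3,5}->{3}; Y {1,2,3,4,5}->{5} => REVISION
Total revisions = 2

Answer: 2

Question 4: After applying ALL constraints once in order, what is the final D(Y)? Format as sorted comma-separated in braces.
Answer: {5}

Derivation:
Constraint 1 (Y != X) on D(Y)={1,2,3,4,5} D(X)={1,3,4,5}: no change
Constraint 2 (X + W = U) on D(X)={1,3,4,5} D(W)={2,3,4,5} D(U)={1,3,5}: X {1,3,4,5}->{1,3}; W {2,3,4,5}->{2,4}; U {1,3,5}->{3,5}
Constraint 3 (W + U = Y) on D(W)={2,4} D(U)={3,5} D(Y)={1,2,3,4,5}: W {2,4}->{2}; U {3,5}->{3}; Y {1,2,3,4,5}->{5}
So after all 3 constraints: D(Y) = {5}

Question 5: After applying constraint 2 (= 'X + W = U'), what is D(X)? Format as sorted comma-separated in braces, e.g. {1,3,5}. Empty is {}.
Answer: {1,3}

Derivation:
Constraint 1 (Y != X) on D(Y)={1,2,3,4,5} D(X)={1,3,4,5}: no change
Constraint 2 (X + W = U) on D(X)={1,3,4,5} D(W)={2,3,4,5} D(U)={1,3,5}: X {1,3,4,5}->{1,3}; W {2,3,4,5}->{2,4}; U {1,3,5}->{3,5}
So after constraint 2: D(X) = {1,3}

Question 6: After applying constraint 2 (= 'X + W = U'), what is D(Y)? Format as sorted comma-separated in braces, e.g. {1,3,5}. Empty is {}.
Answer: {1,2,3,4,5}

Derivation:
Constraint 1 (Y != X) on D(Y)={1,2,3,4,5} D(X)={1,3,4,5}: no change
Constraint 2 (X + W = U) on D(X)={1,3,4,5} D(W)={2,3,4,5} D(U)={1,3,5}: X {1,3,4,5}->{1,3}; W {2,3,4,5}->{2,4}; U {1,3,5}->{3,5}
So after constraint 2: D(Y) = {1,2,3,4,5}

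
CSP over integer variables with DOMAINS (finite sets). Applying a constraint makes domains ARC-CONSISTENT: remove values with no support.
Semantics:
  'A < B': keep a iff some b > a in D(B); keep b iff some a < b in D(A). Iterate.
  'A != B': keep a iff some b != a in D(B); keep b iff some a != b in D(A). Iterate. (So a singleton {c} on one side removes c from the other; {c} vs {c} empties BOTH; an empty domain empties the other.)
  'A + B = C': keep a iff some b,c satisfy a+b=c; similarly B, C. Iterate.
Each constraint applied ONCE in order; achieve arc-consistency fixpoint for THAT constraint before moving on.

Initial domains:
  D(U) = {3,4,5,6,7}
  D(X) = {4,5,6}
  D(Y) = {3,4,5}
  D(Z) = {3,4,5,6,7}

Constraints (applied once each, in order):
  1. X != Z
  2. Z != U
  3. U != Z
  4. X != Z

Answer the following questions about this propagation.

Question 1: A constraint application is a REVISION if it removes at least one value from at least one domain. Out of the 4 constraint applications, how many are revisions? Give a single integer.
Constraint 1 (X != Z) on D(X)={4,5,6} D(Z)={3,4,5,6,7}: no change => not a revision
Constraint 2 (Z != U) on D(Z)={3,4,5,6,7} D(U)={3,4,5,6,7}: no change => not a revision
Constraint 3 (U != Z) on D(U)={3,4,5,6,7} D(Z)={3,4,5,6,7}: no change => not a revision
Constraint 4 (X != Z) on D(X)={4,5,6} D(Z)={3,4,5,6,7}: no change => not a revision
Total revisions = 0

Answer: 0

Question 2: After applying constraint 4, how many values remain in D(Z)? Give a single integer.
Answer: 5

Derivation:
Constraint 1 (X != Z) on D(X)={4,5,6} D(Z)={3,4,5,6,7}: no change
Constraint 2 (Z != U) on D(Z)={3,4,5,6,7} D(U)={3,4,5,6,7}: no change
Constraint 3 (U != Z) on D(U)={3,4,5,6,7} D(Z)={3,4,5,6,7}: no change
Constraint 4 (X != Z) on D(X)={4,5,6} D(Z)={3,4,5,6,7}: no change
So after constraint 4: D(Z)={3,4,5,6,7}, size = 5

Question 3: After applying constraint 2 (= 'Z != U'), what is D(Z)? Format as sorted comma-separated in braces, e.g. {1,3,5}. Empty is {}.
Answer: {3,4,5,6,7}

Derivation:
Constraint 1 (X != Z) on D(X)={4,5,6} D(Z)={3,4,5,6,7}: no change
Constraint 2 (Z != U) on D(Z)={3,4,5,6,7} D(U)={3,4,5,6,7}: no change
So after constraint 2: D(Z) = {3,4,5,6,7}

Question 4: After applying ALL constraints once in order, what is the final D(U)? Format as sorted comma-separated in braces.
Constraint 1 (X != Z) on D(X)={4,5,6} D(Z)={3,4,5,6,7}: no change
Constraint 2 (Z != U) on D(Z)={3,4,5,6,7} D(U)={3,4,5,6,7}: no change
Constraint 3 (U != Z) on D(U)={3,4,5,6,7} D(Z)={3,4,5,6,7}: no change
Constraint 4 (X != Z) on D(X)={4,5,6} D(Z)={3,4,5,6,7}: no change
So after all 4 constraints: D(U) = {3,4,5,6,7}

Answer: {3,4,5,6,7}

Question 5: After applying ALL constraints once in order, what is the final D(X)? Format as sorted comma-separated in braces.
Constraint 1 (X != Z) on D(X)={4,5,6} D(Z)={3,4,5,6,7}: no change
Constraint 2 (Z != U) on D(Z)={3,4,5,6,7} D(U)={3,4,5,6,7}: no change
Constraint 3 (U != Z) on D(U)={3,4,5,6,7} D(Z)={3,4,5,6,7}: no change
Constraint 4 (X != Z) on D(X)={4,5,6} D(Z)={3,4,5,6,7}: no change
So after all 4 constraints: D(X) = {4,5,6}

Answer: {4,5,6}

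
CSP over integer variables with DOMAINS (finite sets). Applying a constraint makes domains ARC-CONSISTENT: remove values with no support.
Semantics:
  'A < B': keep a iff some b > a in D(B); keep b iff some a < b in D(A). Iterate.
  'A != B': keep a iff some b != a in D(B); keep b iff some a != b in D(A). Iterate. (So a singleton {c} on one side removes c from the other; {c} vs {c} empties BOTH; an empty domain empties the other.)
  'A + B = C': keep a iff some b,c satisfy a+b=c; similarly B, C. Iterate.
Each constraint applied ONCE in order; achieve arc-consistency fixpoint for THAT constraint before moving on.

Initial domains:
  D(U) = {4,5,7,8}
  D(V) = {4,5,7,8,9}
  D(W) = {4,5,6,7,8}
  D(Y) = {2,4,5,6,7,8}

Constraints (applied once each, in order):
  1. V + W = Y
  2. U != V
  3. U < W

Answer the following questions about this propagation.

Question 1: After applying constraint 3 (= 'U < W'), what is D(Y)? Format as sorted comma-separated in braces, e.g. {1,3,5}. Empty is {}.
Constraint 1 (V + W = Y) on D(V)={4,5,7,8,9} D(W)={4,5,6,7,8} D(Y)={2,4,5,6,7,8}: V {4,5,7,8,9}->{4}; W {4,5,6,7,8}->{4}; Y {2,4,5,6,7,8}->{8}
Constraint 2 (U != V) on D(U)={4,5,7,8} D(V)={4}: U {4,5,7,8}->{5,7,8}
Constraint 3 (U < W) on D(U)={5,7,8} D(W)={4}: U {5,7,8}->{}; W {4}->{}
So after constraint 3: D(Y) = {8}

Answer: {8}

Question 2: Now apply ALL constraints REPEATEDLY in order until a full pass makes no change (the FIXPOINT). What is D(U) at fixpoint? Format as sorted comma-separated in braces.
Answer: {}

Derivation:
pass 0 (initial): D(U)={4,5,7,8}
pass 1: U {4,5,7,8}->{}; V {4,5,7,8,9}->{4}; W {4,5,6,7,8}->{}; Y {2,4,5,6,7,8}->{8}
pass 2: V {4}->{}; Y {8}->{}
pass 3: no change
Fixpoint after 3 passes: D(U) = {}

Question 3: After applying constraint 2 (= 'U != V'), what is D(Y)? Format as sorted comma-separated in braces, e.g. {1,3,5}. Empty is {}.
Constraint 1 (V + W = Y) on D(V)={4,5,7,8,9} D(W)={4,5,6,7,8} D(Y)={2,4,5,6,7,8}: V {4,5,7,8,9}->{4}; W {4,5,6,7,8}->{4}; Y {2,4,5,6,7,8}->{8}
Constraint 2 (U != V) on D(U)={4,5,7,8} D(V)={4}: U {4,5,7,8}->{5,7,8}
So after constraint 2: D(Y) = {8}

Answer: {8}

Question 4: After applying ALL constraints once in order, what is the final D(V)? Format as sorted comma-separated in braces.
Answer: {4}

Derivation:
Constraint 1 (V + W = Y) on D(V)={4,5,7,8,9} D(W)={4,5,6,7,8} D(Y)={2,4,5,6,7,8}: V {4,5,7,8,9}->{4}; W {4,5,6,7,8}->{4}; Y {2,4,5,6,7,8}->{8}
Constraint 2 (U != V) on D(U)={4,5,7,8} D(V)={4}: U {4,5,7,8}->{5,7,8}
Constraint 3 (U < W) on D(U)={5,7,8} D(W)={4}: U {5,7,8}->{}; W {4}->{}
So after all 3 constraints: D(V) = {4}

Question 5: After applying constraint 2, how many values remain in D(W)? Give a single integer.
Constraint 1 (V + W = Y) on D(V)={4,5,7,8,9} D(W)={4,5,6,7,8} D(Y)={2,4,5,6,7,8}: V {4,5,7,8,9}->{4}; W {4,5,6,7,8}->{4}; Y {2,4,5,6,7,8}->{8}
Constraint 2 (U != V) on D(U)={4,5,7,8} D(V)={4}: U {4,5,7,8}->{5,7,8}
So after constraint 2: D(W)={4}, size = 1

Answer: 1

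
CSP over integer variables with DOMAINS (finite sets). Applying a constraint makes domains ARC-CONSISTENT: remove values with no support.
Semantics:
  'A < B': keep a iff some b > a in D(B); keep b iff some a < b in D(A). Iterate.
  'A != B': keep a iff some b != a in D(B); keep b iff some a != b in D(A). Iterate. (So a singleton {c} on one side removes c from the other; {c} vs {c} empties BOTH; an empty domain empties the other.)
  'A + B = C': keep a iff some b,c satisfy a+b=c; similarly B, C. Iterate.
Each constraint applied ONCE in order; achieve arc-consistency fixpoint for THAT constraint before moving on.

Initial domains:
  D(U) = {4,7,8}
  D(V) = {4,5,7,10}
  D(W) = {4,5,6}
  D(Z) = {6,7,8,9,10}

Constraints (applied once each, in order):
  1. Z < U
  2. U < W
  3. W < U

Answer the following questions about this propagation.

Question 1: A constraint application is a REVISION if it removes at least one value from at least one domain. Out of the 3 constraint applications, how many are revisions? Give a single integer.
Answer: 2

Derivation:
Constraint 1 (Z < U) on D(Z)={6,7,8,9,10} D(U)={4,7,8}: Z {6,7,8,9,10}->{6,7}; U {4,7,8}->{7,8} => REVISION
Constraint 2 (U < W) on D(U)={7,8} D(W)={4,5,6}: U {7,8}->{}; W {4,5,6}->{} => REVISION
Constraint 3 (W < U) on D(W)={} D(U)={}: no change => not a revision
Total revisions = 2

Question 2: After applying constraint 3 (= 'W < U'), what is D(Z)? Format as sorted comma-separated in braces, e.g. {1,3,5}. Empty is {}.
Constraint 1 (Z < U) on D(Z)={6,7,8,9,10} D(U)={4,7,8}: Z {6,7,8,9,10}->{6,7}; U {4,7,8}->{7,8}
Constraint 2 (U < W) on D(U)={7,8} D(W)={4,5,6}: U {7,8}->{}; W {4,5,6}->{}
Constraint 3 (W < U) on D(W)={} D(U)={}: no change
So after constraint 3: D(Z) = {6,7}

Answer: {6,7}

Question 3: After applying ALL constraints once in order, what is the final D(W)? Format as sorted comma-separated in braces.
Answer: {}

Derivation:
Constraint 1 (Z < U) on D(Z)={6,7,8,9,10} D(U)={4,7,8}: Z {6,7,8,9,10}->{6,7}; U {4,7,8}->{7,8}
Constraint 2 (U < W) on D(U)={7,8} D(W)={4,5,6}: U {7,8}->{}; W {4,5,6}->{}
Constraint 3 (W < U) on D(W)={} D(U)={}: no change
So after all 3 constraints: D(W) = {}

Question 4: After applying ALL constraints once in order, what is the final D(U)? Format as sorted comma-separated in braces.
Constraint 1 (Z < U) on D(Z)={6,7,8,9,10} D(U)={4,7,8}: Z {6,7,8,9,10}->{6,7}; U {4,7,8}->{7,8}
Constraint 2 (U < W) on D(U)={7,8} D(W)={4,5,6}: U {7,8}->{}; W {4,5,6}->{}
Constraint 3 (W < U) on D(W)={} D(U)={}: no change
So after all 3 constraints: D(U) = {}

Answer: {}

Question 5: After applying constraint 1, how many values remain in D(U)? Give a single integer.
Answer: 2

Derivation:
Constraint 1 (Z < U) on D(Z)={6,7,8,9,10} D(U)={4,7,8}: Z {6,7,8,9,10}->{6,7}; U {4,7,8}->{7,8}
So after constraint 1: D(U)={7,8}, size = 2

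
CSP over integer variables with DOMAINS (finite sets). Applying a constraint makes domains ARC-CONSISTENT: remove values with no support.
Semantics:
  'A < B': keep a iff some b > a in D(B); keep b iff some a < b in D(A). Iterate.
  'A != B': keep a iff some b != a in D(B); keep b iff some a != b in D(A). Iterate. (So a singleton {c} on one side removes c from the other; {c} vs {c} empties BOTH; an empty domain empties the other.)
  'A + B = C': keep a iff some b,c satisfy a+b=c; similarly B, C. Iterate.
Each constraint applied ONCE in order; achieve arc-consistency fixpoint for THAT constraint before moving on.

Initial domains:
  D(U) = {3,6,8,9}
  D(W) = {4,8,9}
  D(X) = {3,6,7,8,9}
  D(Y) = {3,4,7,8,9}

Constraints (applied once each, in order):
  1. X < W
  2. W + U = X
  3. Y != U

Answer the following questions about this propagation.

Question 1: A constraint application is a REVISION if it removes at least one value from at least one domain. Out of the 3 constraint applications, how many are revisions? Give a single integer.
Constraint 1 (X < W) on D(X)={3,6,7,8,9} D(W)={4,8,9}: X {3,6,7,8,9}->{3,6,7,8} => REVISION
Constraint 2 (W + U = X) on D(W)={4,8,9} D(U)={3,6,8,9} D(X)={3,6,7,8}: W {4,8,9}->{4}; U {3,6,8,9}->{3}; X {3,6,7,8}->{7} => REVISION
Constraint 3 (Y != U) on D(Y)={3,4,7,8,9} D(U)={3}: Y {3,4,7,8,9}->{4,7,8,9} => REVISION
Total revisions = 3

Answer: 3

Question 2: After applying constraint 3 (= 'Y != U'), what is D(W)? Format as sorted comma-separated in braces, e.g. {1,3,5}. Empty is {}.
Constraint 1 (X < W) on D(X)={3,6,7,8,9} D(W)={4,8,9}: X {3,6,7,8,9}->{3,6,7,8}
Constraint 2 (W + U = X) on D(W)={4,8,9} D(U)={3,6,8,9} D(X)={3,6,7,8}: W {4,8,9}->{4}; U {3,6,8,9}->{3}; X {3,6,7,8}->{7}
Constraint 3 (Y != U) on D(Y)={3,4,7,8,9} D(U)={3}: Y {3,4,7,8,9}->{4,7,8,9}
So after constraint 3: D(W) = {4}

Answer: {4}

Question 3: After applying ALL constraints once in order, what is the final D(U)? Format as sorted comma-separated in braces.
Constraint 1 (X < W) on D(X)={3,6,7,8,9} D(W)={4,8,9}: X {3,6,7,8,9}->{3,6,7,8}
Constraint 2 (W + U = X) on D(W)={4,8,9} D(U)={3,6,8,9} D(X)={3,6,7,8}: W {4,8,9}->{4}; U {3,6,8,9}->{3}; X {3,6,7,8}->{7}
Constraint 3 (Y != U) on D(Y)={3,4,7,8,9} D(U)={3}: Y {3,4,7,8,9}->{4,7,8,9}
So after all 3 constraints: D(U) = {3}

Answer: {3}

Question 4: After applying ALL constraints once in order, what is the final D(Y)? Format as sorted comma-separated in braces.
Answer: {4,7,8,9}

Derivation:
Constraint 1 (X < W) on D(X)={3,6,7,8,9} D(W)={4,8,9}: X {3,6,7,8,9}->{3,6,7,8}
Constraint 2 (W + U = X) on D(W)={4,8,9} D(U)={3,6,8,9} D(X)={3,6,7,8}: W {4,8,9}->{4}; U {3,6,8,9}->{3}; X {3,6,7,8}->{7}
Constraint 3 (Y != U) on D(Y)={3,4,7,8,9} D(U)={3}: Y {3,4,7,8,9}->{4,7,8,9}
So after all 3 constraints: D(Y) = {4,7,8,9}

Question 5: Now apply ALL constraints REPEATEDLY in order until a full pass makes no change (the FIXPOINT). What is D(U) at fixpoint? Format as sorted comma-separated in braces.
pass 0 (initial): D(U)={3,6,8,9}
pass 1: U {3,6,8,9}->{3}; W {4,8,9}->{4}; X {3,6,7,8,9}->{7}; Y {3,4,7,8,9}->{4,7,8,9}
pass 2: U {3}->{}; W {4}->{}; X {7}->{}; Y {4,7,8,9}->{}
pass 3: no change
Fixpoint after 3 passes: D(U) = {}

Answer: {}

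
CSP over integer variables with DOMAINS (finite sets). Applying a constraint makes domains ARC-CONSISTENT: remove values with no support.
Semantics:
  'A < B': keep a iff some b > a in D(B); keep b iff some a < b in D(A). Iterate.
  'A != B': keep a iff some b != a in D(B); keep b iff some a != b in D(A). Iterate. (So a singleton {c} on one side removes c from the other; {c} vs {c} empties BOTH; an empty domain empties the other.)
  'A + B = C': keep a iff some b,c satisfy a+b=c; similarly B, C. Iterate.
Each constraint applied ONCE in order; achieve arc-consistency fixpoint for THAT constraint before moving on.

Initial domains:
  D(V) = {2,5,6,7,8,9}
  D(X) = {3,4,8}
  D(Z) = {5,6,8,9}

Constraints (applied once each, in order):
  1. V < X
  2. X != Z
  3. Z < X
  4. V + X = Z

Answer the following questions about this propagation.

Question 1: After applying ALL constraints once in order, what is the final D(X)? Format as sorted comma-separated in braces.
Answer: {}

Derivation:
Constraint 1 (V < X) on D(V)={2,5,6,7,8,9} D(X)={3,4,8}: V {2,5,6,7,8,9}->{2,5,6,7}
Constraint 2 (X != Z) on D(X)={3,4,8} D(Z)={5,6,8,9}: no change
Constraint 3 (Z < X) on D(Z)={5,6,8,9} D(X)={3,4,8}: Z {5,6,8,9}->{5,6}; X {3,4,8}->{8}
Constraint 4 (V + X = Z) on D(V)={2,5,6,7} D(X)={8} D(Z)={5,6}: V {2,5,6,7}->{}; X {8}->{}; Z {5,6}->{}
So after all 4 constraints: D(X) = {}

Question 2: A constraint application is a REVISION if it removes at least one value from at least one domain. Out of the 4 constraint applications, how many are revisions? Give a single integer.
Constraint 1 (V < X) on D(V)={2,5,6,7,8,9} D(X)={3,4,8}: V {2,5,6,7,8,9}->{2,5,6,7} => REVISION
Constraint 2 (X != Z) on D(X)={3,4,8} D(Z)={5,6,8,9}: no change => not a revision
Constraint 3 (Z < X) on D(Z)={5,6,8,9} D(X)={3,4,8}: Z {5,6,8,9}->{5,6}; X {3,4,8}->{8} => REVISION
Constraint 4 (V + X = Z) on D(V)={2,5,6,7} D(X)={8} D(Z)={5,6}: V {2,5,6,7}->{}; X {8}->{}; Z {5,6}->{} => REVISION
Total revisions = 3

Answer: 3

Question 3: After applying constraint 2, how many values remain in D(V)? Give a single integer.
Constraint 1 (V < X) on D(V)={2,5,6,7,8,9} D(X)={3,4,8}: V {2,5,6,7,8,9}->{2,5,6,7}
Constraint 2 (X != Z) on D(X)={3,4,8} D(Z)={5,6,8,9}: no change
So after constraint 2: D(V)={2,5,6,7}, size = 4

Answer: 4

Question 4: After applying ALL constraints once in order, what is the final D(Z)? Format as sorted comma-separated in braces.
Answer: {}

Derivation:
Constraint 1 (V < X) on D(V)={2,5,6,7,8,9} D(X)={3,4,8}: V {2,5,6,7,8,9}->{2,5,6,7}
Constraint 2 (X != Z) on D(X)={3,4,8} D(Z)={5,6,8,9}: no change
Constraint 3 (Z < X) on D(Z)={5,6,8,9} D(X)={3,4,8}: Z {5,6,8,9}->{5,6}; X {3,4,8}->{8}
Constraint 4 (V + X = Z) on D(V)={2,5,6,7} D(X)={8} D(Z)={5,6}: V {2,5,6,7}->{}; X {8}->{}; Z {5,6}->{}
So after all 4 constraints: D(Z) = {}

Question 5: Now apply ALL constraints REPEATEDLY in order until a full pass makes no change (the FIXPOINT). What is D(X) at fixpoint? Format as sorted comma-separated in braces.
Answer: {}

Derivation:
pass 0 (initial): D(X)={3,4,8}
pass 1: V {2,5,6,7,8,9}->{}; X {3,4,8}->{}; Z {5,6,8,9}->{}
pass 2: no change
Fixpoint after 2 passes: D(X) = {}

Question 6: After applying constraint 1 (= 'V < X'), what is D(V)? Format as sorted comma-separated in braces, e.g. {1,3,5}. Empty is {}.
Constraint 1 (V < X) on D(V)={2,5,6,7,8,9} D(X)={3,4,8}: V {2,5,6,7,8,9}->{2,5,6,7}
So after constraint 1: D(V) = {2,5,6,7}

Answer: {2,5,6,7}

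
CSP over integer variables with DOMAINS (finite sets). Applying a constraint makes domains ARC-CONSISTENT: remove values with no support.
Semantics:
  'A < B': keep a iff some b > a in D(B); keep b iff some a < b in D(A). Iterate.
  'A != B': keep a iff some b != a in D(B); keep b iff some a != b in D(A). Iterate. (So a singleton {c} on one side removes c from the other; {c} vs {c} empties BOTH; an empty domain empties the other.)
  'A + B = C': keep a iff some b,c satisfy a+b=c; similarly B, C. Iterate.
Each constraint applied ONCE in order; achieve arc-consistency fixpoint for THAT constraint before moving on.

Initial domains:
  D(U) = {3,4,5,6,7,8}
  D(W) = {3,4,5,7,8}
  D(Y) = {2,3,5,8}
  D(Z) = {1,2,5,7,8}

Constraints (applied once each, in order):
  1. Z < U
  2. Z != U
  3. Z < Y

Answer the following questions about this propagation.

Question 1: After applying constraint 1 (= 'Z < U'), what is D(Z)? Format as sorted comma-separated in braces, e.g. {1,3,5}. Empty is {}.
Constraint 1 (Z < U) on D(Z)={1,2,5,7,8} D(U)={3,4,5,6,7,8}: Z {1,2,5,7,8}->{1,2,5,7}
So after constraint 1: D(Z) = {1,2,5,7}

Answer: {1,2,5,7}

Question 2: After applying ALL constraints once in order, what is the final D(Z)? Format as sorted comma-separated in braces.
Answer: {1,2,5,7}

Derivation:
Constraint 1 (Z < U) on D(Z)={1,2,5,7,8} D(U)={3,4,5,6,7,8}: Z {1,2,5,7,8}->{1,2,5,7}
Constraint 2 (Z != U) on D(Z)={1,2,5,7} D(U)={3,4,5,6,7,8}: no change
Constraint 3 (Z < Y) on D(Z)={1,2,5,7} D(Y)={2,3,5,8}: no change
So after all 3 constraints: D(Z) = {1,2,5,7}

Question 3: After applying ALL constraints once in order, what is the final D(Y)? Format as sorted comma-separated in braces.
Constraint 1 (Z < U) on D(Z)={1,2,5,7,8} D(U)={3,4,5,6,7,8}: Z {1,2,5,7,8}->{1,2,5,7}
Constraint 2 (Z != U) on D(Z)={1,2,5,7} D(U)={3,4,5,6,7,8}: no change
Constraint 3 (Z < Y) on D(Z)={1,2,5,7} D(Y)={2,3,5,8}: no change
So after all 3 constraints: D(Y) = {2,3,5,8}

Answer: {2,3,5,8}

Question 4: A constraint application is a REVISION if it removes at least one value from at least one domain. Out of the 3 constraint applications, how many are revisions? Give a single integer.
Answer: 1

Derivation:
Constraint 1 (Z < U) on D(Z)={1,2,5,7,8} D(U)={3,4,5,6,7,8}: Z {1,2,5,7,8}->{1,2,5,7} => REVISION
Constraint 2 (Z != U) on D(Z)={1,2,5,7} D(U)={3,4,5,6,7,8}: no change => not a revision
Constraint 3 (Z < Y) on D(Z)={1,2,5,7} D(Y)={2,3,5,8}: no change => not a revision
Total revisions = 1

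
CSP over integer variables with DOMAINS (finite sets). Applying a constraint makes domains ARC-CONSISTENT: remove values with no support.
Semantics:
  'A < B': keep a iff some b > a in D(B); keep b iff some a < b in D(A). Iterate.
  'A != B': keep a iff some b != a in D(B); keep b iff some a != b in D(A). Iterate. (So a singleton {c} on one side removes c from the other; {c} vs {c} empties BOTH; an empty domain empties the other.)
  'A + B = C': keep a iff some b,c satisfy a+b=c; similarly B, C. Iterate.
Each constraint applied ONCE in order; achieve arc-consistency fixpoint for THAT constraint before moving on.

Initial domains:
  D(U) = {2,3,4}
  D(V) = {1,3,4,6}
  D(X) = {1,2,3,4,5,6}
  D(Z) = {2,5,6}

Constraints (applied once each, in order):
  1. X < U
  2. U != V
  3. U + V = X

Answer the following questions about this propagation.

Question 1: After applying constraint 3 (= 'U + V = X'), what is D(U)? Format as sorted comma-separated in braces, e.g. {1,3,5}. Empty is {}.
Answer: {2}

Derivation:
Constraint 1 (X < U) on D(X)={1,2,3,4,5,6} D(U)={2,3,4}: X {1,2,3,4,5,6}->{1,2,3}
Constraint 2 (U != V) on D(U)={2,3,4} D(V)={1,3,4,6}: no change
Constraint 3 (U + V = X) on D(U)={2,3,4} D(V)={1,3,4,6} D(X)={1,2,3}: U {2,3,4}->{2}; V {1,3,4,6}->{1}; X {1,2,3}->{3}
So after constraint 3: D(U) = {2}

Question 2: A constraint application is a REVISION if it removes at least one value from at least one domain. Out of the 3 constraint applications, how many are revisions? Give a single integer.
Constraint 1 (X < U) on D(X)={1,2,3,4,5,6} D(U)={2,3,4}: X {1,2,3,4,5,6}->{1,2,3} => REVISION
Constraint 2 (U != V) on D(U)={2,3,4} D(V)={1,3,4,6}: no change => not a revision
Constraint 3 (U + V = X) on D(U)={2,3,4} D(V)={1,3,4,6} D(X)={1,2,3}: U {2,3,4}->{2}; V {1,3,4,6}->{1}; X {1,2,3}->{3} => REVISION
Total revisions = 2

Answer: 2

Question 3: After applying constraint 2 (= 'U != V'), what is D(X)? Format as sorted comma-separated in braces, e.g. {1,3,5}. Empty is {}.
Answer: {1,2,3}

Derivation:
Constraint 1 (X < U) on D(X)={1,2,3,4,5,6} D(U)={2,3,4}: X {1,2,3,4,5,6}->{1,2,3}
Constraint 2 (U != V) on D(U)={2,3,4} D(V)={1,3,4,6}: no change
So after constraint 2: D(X) = {1,2,3}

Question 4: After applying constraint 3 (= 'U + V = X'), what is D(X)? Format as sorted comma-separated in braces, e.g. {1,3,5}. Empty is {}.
Constraint 1 (X < U) on D(X)={1,2,3,4,5,6} D(U)={2,3,4}: X {1,2,3,4,5,6}->{1,2,3}
Constraint 2 (U != V) on D(U)={2,3,4} D(V)={1,3,4,6}: no change
Constraint 3 (U + V = X) on D(U)={2,3,4} D(V)={1,3,4,6} D(X)={1,2,3}: U {2,3,4}->{2}; V {1,3,4,6}->{1}; X {1,2,3}->{3}
So after constraint 3: D(X) = {3}

Answer: {3}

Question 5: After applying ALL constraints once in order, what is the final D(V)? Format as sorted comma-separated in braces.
Answer: {1}

Derivation:
Constraint 1 (X < U) on D(X)={1,2,3,4,5,6} D(U)={2,3,4}: X {1,2,3,4,5,6}->{1,2,3}
Constraint 2 (U != V) on D(U)={2,3,4} D(V)={1,3,4,6}: no change
Constraint 3 (U + V = X) on D(U)={2,3,4} D(V)={1,3,4,6} D(X)={1,2,3}: U {2,3,4}->{2}; V {1,3,4,6}->{1}; X {1,2,3}->{3}
So after all 3 constraints: D(V) = {1}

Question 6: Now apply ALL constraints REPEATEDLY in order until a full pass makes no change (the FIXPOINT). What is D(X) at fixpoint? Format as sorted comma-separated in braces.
pass 0 (initial): D(X)={1,2,3,4,5,6}
pass 1: U {2,3,4}->{2}; V {1,3,4,6}->{1}; X {1,2,3,4,5,6}->{3}
pass 2: U {2}->{}; V {1}->{}; X {3}->{}
pass 3: no change
Fixpoint after 3 passes: D(X) = {}

Answer: {}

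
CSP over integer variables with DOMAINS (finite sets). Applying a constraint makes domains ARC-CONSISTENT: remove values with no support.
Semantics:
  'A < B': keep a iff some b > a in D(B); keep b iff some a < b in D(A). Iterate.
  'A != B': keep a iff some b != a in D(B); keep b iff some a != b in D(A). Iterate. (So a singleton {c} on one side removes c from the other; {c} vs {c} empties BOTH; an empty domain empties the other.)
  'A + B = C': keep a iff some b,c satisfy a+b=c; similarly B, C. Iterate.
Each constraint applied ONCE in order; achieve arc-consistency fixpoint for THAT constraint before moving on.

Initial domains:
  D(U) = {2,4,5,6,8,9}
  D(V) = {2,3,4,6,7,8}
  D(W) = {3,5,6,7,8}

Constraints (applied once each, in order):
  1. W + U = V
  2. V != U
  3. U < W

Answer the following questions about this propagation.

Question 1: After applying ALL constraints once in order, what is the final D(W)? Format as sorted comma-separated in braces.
Constraint 1 (W + U = V) on D(W)={3,5,6,7,8} D(U)={2,4,5,6,8,9} D(V)={2,3,4,6,7,8}: W {3,5,6,7,8}->{3,5,6}; U {2,4,5,6,8,9}->{2,4,5}; V {2,3,4,6,7,8}->{7,8}
Constraint 2 (V != U) on D(V)={7,8} D(U)={2,4,5}: no change
Constraint 3 (U < W) on D(U)={2,4,5} D(W)={3,5,6}: no change
So after all 3 constraints: D(W) = {3,5,6}

Answer: {3,5,6}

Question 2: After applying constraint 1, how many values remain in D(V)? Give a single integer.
Answer: 2

Derivation:
Constraint 1 (W + U = V) on D(W)={3,5,6,7,8} D(U)={2,4,5,6,8,9} D(V)={2,3,4,6,7,8}: W {3,5,6,7,8}->{3,5,6}; U {2,4,5,6,8,9}->{2,4,5}; V {2,3,4,6,7,8}->{7,8}
So after constraint 1: D(V)={7,8}, size = 2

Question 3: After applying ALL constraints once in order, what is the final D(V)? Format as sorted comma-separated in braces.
Answer: {7,8}

Derivation:
Constraint 1 (W + U = V) on D(W)={3,5,6,7,8} D(U)={2,4,5,6,8,9} D(V)={2,3,4,6,7,8}: W {3,5,6,7,8}->{3,5,6}; U {2,4,5,6,8,9}->{2,4,5}; V {2,3,4,6,7,8}->{7,8}
Constraint 2 (V != U) on D(V)={7,8} D(U)={2,4,5}: no change
Constraint 3 (U < W) on D(U)={2,4,5} D(W)={3,5,6}: no change
So after all 3 constraints: D(V) = {7,8}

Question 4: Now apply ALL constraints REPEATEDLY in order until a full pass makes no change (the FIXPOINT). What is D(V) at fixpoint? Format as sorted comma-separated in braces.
pass 0 (initial): D(V)={2,3,4,6,7,8}
pass 1: U {2,4,5,6,8,9}->{2,4,5}; V {2,3,4,6,7,8}->{7,8}; W {3,5,6,7,8}->{3,5,6}
pass 2: no change
Fixpoint after 2 passes: D(V) = {7,8}

Answer: {7,8}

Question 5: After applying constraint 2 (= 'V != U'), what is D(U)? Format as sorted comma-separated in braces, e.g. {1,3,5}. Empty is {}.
Answer: {2,4,5}

Derivation:
Constraint 1 (W + U = V) on D(W)={3,5,6,7,8} D(U)={2,4,5,6,8,9} D(V)={2,3,4,6,7,8}: W {3,5,6,7,8}->{3,5,6}; U {2,4,5,6,8,9}->{2,4,5}; V {2,3,4,6,7,8}->{7,8}
Constraint 2 (V != U) on D(V)={7,8} D(U)={2,4,5}: no change
So after constraint 2: D(U) = {2,4,5}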